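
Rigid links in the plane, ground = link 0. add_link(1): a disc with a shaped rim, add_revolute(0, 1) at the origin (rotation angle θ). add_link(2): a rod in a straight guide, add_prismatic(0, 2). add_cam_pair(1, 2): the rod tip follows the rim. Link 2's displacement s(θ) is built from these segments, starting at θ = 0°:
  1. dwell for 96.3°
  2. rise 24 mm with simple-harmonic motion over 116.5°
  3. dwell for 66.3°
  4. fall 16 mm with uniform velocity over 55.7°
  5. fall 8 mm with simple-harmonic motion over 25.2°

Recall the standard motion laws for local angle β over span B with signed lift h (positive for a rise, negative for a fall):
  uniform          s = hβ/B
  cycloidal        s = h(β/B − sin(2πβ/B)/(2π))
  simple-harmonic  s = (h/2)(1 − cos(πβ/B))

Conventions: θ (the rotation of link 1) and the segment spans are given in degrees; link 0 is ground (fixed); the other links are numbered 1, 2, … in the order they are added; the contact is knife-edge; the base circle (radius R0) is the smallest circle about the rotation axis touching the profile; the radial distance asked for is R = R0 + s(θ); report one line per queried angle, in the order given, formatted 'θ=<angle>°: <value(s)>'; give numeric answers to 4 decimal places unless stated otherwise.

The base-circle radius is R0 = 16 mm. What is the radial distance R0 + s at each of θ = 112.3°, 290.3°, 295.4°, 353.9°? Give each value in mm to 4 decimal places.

segment 1 (0° to 96.3°, dwell): s unchanged at 0.0000
θ = 112.3° falls in segment 2 (96.3° to 212.8°, simple-harmonic, h = 24): β = 112.3 − 96.3 = 16°, B = 116.5°; Δs = 24/2·(1 − cos(π·0.1373)) = 1.0997; s = 0.0000 + 1.0997 = 1.0997
segment 2 (96.3° to 212.8°, simple-harmonic, h = 24) is passed completely: s = 0.0000 + (24) = 24.0000
segment 3 (212.8° to 279.1°, dwell): s unchanged at 24.0000
θ = 290.3° falls in segment 4 (279.1° to 334.8°, uniform, h = -16): β = 290.3 − 279.1 = 11.2°, B = 55.7°; Δs = -16·11.2/55.7 = -3.2172; s = 24.0000 − 3.2172 = 20.7828
θ = 295.4° falls in segment 4 (279.1° to 334.8°, uniform, h = -16): β = 295.4 − 279.1 = 16.3°, B = 55.7°; Δs = -16·16.3/55.7 = -4.6822; s = 24.0000 − 4.6822 = 19.3178
segment 4 (279.1° to 334.8°, uniform, h = -16) is passed completely: s = 24.0000 + (-16) = 8.0000
θ = 353.9° falls in segment 5 (334.8° to 360°, simple-harmonic, h = -8): β = 353.9 − 334.8 = 19.1°, B = 25.2°; Δs = -8/2·(1 − cos(π·0.7579)) = -6.8981; s = 8.0000 − 6.8981 = 1.1019
θ=112.3°: R = R0 + s = 16 + 1.0997 = 17.0997
θ=290.3°: R = R0 + s = 16 + 20.7828 = 36.7828
θ=295.4°: R = R0 + s = 16 + 19.3178 = 35.3178
θ=353.9°: R = R0 + s = 16 + 1.1019 = 17.1019

θ=112.3°: 17.0997
θ=290.3°: 36.7828
θ=295.4°: 35.3178
θ=353.9°: 17.1019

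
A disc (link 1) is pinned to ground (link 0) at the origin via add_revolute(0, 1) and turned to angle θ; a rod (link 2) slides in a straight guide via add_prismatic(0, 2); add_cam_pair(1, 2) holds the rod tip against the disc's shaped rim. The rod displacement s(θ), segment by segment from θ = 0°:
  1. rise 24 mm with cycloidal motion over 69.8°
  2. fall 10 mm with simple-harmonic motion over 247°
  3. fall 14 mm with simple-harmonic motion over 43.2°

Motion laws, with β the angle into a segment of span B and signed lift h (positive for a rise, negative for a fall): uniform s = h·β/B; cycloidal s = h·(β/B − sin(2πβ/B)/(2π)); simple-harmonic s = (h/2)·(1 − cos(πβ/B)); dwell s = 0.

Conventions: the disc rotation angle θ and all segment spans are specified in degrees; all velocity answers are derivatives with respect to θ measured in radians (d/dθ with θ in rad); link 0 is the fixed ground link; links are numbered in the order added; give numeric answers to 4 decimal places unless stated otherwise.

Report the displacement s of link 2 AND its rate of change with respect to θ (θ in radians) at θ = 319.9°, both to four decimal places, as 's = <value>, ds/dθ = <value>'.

segment 1 (0° to 69.8°, cycloidal, h = 24) is passed completely: s = 0.0000 + (24) = 24.0000
segment 2 (69.8° to 316.8°, simple-harmonic, h = -10) is passed completely: s = 24.0000 + (-10) = 14.0000
θ = 319.9° falls in segment 3 (316.8° to 360°, simple-harmonic, h = -14): β = 319.9 − 316.8 = 3.1°, B = 43.2°; Δs = -14/2·(1 − cos(π·0.0718)) = -0.1771; s = 14.0000 − 0.1771 = 13.8229
velocity in seg [316.8°–360°] (simple-harmonic), θ in radians: β = 3.1° = 0.0541 rad, B = 43.2° = 0.7540 rad; ds/dθ = (πh/(2B)) sin(πβ/B) = (π·(-14)/(2·0.7540)) sin(π·0.0718) = -6.519732 mm/rad

s = 13.8229, ds/dθ = -6.5197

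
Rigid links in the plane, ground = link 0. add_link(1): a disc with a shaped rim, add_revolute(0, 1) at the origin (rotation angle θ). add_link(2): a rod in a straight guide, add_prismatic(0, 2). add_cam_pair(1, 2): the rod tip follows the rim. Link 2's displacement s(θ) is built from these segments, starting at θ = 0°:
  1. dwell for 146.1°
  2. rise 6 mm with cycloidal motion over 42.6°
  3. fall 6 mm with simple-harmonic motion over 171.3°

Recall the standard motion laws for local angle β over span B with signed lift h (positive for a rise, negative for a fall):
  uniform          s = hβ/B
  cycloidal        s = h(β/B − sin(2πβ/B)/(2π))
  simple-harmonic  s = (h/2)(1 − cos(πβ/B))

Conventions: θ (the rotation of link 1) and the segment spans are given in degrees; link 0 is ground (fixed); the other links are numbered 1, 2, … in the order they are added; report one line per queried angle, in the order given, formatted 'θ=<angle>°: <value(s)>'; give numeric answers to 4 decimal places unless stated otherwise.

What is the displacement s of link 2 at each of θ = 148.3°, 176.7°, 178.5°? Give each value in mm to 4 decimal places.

segment 1 (0° to 146.1°, dwell): s unchanged at 0.0000
θ = 148.3° falls in segment 2 (146.1° to 188.7°, cycloidal, h = 6): β = 148.3 − 146.1 = 2.2°, B = 42.6°; Δs = 6·(0.0516 − sin(2π·0.0516)/(2π)) = 0.0054; s = 0.0000 + 0.0054 = 0.0054
θ = 176.7° falls in segment 2 (146.1° to 188.7°, cycloidal, h = 6): β = 176.7 − 146.1 = 30.6°, B = 42.6°; Δs = 6·(0.7183 − sin(2π·0.7183)/(2π)) = 5.2459; s = 0.0000 + 5.2459 = 5.2459
θ = 178.5° falls in segment 2 (146.1° to 188.7°, cycloidal, h = 6): β = 178.5 − 146.1 = 32.4°, B = 42.6°; Δs = 6·(0.7606 − sin(2π·0.7606)/(2π)) = 5.5162; s = 0.0000 + 5.5162 = 5.5162

θ=148.3°: 0.0054
θ=176.7°: 5.2459
θ=178.5°: 5.5162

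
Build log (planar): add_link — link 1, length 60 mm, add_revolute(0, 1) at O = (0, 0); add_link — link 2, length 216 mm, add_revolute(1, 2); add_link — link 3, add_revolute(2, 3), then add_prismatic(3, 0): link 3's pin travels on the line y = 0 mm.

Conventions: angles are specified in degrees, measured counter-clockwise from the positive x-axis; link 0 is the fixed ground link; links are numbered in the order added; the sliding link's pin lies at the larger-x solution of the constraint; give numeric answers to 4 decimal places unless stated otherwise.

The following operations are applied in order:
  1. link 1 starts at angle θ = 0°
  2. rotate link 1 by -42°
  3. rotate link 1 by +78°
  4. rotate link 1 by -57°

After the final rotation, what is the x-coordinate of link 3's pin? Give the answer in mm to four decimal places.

geometry: r = 60 mm, L = 216 mm, e = 0 mm; θ starts at 0°
rotate link 1 by -42°: θ ← 0° -42° = -42°
rotate link 1 by +78°: θ ← -42° +78° = 36°
rotate link 1 by -57°: θ ← 36° -57° = -21°
crank pin P = (r cos θ, r sin θ) = (56.014826, -21.502077)
h = r sin θ − e = -21.502077 − 0 = -21.502077
x = r cos θ + √(L² − h²) = 56.014826 + 214.927106 = 270.941931

270.9419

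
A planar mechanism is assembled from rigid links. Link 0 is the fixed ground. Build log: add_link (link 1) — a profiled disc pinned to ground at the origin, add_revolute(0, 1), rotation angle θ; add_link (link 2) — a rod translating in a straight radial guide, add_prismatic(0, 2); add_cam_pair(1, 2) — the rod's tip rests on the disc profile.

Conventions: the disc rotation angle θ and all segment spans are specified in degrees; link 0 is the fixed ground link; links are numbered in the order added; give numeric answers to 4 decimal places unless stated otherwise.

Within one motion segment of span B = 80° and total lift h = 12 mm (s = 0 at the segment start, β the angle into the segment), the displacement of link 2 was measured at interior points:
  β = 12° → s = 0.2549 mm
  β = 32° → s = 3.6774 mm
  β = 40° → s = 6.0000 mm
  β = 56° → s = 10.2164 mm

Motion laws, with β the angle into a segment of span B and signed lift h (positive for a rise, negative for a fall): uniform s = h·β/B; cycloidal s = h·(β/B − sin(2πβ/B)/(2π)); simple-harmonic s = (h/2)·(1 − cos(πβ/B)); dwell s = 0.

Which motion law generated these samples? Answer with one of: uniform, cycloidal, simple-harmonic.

candidates at β/B = r: uniform s = h·r (linear in β); cycloidal s = h·(r − sin(2πr)/(2π)); simple-harmonic s = (h/2)(1 − cos(πr))
β=12°: printed 0.2549 | uniform 1.8000, cycloidal 0.2549, simple-harmonic 0.6540
β=32°: printed 3.6774 | uniform 4.8000, cycloidal 3.6774, simple-harmonic 4.1459
β=40°: printed 6.0000 | uniform 6.0000, cycloidal 6.0000, simple-harmonic 6.0000
β=56°: printed 10.2164 | uniform 8.4000, cycloidal 10.2164, simple-harmonic 9.5267
only one law matches every sample → cycloidal

cycloidal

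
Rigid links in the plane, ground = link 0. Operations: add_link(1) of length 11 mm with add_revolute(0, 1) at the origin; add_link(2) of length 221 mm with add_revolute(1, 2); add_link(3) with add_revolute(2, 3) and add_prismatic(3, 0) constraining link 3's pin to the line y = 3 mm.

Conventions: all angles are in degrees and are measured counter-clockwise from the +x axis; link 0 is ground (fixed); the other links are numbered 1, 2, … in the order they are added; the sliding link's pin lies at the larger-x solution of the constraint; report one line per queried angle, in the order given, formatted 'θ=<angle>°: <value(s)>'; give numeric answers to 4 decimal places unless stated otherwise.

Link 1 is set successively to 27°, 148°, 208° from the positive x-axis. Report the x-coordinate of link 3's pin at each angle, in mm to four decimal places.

geometry: r = 11 mm, L = 221 mm, e = 3 mm
θ=27°: crank pin P = (r cos θ, r sin θ) = (9.801072, 4.993895)
θ=27°: h = r sin θ − e = 4.993895 − 3 = 1.993895
θ=27°: x = r cos θ + √(L² − h²) = 9.801072 + 220.991005 = 230.792077
θ=148°: crank pin P = (r cos θ, r sin θ) = (-9.328529, 5.829112)
θ=148°: h = r sin θ − e = 5.829112 − 3 = 2.829112
θ=148°: x = r cos θ + √(L² − h²) = -9.328529 + 220.981891 = 211.653362
θ=208°: crank pin P = (r cos θ, r sin θ) = (-9.712424, -5.164187)
θ=208°: h = r sin θ − e = -5.164187 − 3 = -8.164187
θ=208°: x = r cos θ + √(L² − h²) = -9.712424 + 220.849148 = 211.136724

θ=27°: 230.7921
θ=148°: 211.6534
θ=208°: 211.1367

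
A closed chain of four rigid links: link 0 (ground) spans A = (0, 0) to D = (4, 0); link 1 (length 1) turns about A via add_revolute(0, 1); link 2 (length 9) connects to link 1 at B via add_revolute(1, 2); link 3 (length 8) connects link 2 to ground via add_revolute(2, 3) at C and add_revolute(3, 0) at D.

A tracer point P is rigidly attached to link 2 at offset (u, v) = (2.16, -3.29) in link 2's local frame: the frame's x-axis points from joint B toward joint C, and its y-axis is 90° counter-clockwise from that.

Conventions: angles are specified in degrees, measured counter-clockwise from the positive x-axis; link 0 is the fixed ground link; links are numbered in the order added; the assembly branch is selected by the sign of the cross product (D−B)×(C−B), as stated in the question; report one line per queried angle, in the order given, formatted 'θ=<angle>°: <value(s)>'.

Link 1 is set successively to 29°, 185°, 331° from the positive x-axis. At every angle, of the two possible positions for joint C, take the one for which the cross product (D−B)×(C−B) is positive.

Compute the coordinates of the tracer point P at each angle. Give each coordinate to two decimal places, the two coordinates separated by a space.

A=(0,0), D=(4.00,0)
θ=29°: B = A + 1.00·(cos29°, sin29°) = (0.8746, 0.4848)
θ=29°: |BD| = 3.1628
θ=29°: circle(B,9.00) ∩ circle(D,8.00): a=4.2689, h=7.9232
θ=29°:   candidates: C₊=(6.3076,7.6600) cross=25.059; C₋=(3.8786,-7.9991) cross=-25.059
θ=29°:   branch + wants cross > 0 → take C=(6.3076,7.6600) (cross=25.059)
θ=29°: ex = (C−B)/|BC| = (0.6037,0.7972); ey = (-0.7972,0.6037)
θ=29°: P = B + 2.16·ex + -3.29·ey = (4.8014,0.2208)
θ=185°: B = A + 1.00·(cos185°, sin185°) = (-0.9962, -0.0872)
θ=185°: |BD| = 4.9970
θ=185°: circle(B,9.00) ∩ circle(D,8.00): a=4.1995, h=7.9602
θ=185°:   candidates: C₊=(3.0638,7.9450) cross=39.777; C₋=(3.3415,-7.9729) cross=-39.777
θ=185°:   branch + wants cross > 0 → take C=(3.0638,7.9450) (cross=39.777)
θ=185°: ex = (C−B)/|BC| = (0.4511,0.8925); ey = (-0.8925,0.4511)
θ=185°: P = B + 2.16·ex + -3.29·ey = (2.9144,0.3564)
θ=331°: B = A + 1.00·(cos331°, sin331°) = (0.8746, -0.4848)
θ=331°: |BD| = 3.1628
θ=331°: circle(B,9.00) ∩ circle(D,8.00): a=4.2689, h=7.9232
θ=331°:   candidates: C₊=(3.8786,7.9991) cross=25.059; C₋=(6.3076,-7.6600) cross=-25.059
θ=331°:   branch + wants cross > 0 → take C=(3.8786,7.9991) (cross=25.059)
θ=331°: ex = (C−B)/|BC| = (0.3338,0.9427); ey = (-0.9427,0.3338)
θ=331°: P = B + 2.16·ex + -3.29·ey = (4.6969,0.4532)

θ=29°: 4.80 0.22
θ=185°: 2.91 0.36
θ=331°: 4.70 0.45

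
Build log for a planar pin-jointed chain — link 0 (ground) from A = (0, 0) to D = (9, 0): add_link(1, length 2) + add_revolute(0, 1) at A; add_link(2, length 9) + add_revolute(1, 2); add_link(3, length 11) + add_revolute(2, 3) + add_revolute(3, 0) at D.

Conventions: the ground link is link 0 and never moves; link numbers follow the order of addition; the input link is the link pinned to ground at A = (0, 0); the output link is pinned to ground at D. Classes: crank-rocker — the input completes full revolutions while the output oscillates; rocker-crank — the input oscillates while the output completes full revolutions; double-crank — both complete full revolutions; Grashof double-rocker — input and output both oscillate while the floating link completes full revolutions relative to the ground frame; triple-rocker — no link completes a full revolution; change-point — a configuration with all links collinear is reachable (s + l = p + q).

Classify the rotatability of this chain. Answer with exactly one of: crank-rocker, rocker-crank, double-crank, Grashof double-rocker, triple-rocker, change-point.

lengths: ground=9, input=2, coupler=9, output=11
sorted: s=2 (shortest), l=11 (longest), p+q=18
s + l = 13 vs p + q = 18
s + l < p + q (Grashof) with shortest = input link → crank-rocker

crank-rocker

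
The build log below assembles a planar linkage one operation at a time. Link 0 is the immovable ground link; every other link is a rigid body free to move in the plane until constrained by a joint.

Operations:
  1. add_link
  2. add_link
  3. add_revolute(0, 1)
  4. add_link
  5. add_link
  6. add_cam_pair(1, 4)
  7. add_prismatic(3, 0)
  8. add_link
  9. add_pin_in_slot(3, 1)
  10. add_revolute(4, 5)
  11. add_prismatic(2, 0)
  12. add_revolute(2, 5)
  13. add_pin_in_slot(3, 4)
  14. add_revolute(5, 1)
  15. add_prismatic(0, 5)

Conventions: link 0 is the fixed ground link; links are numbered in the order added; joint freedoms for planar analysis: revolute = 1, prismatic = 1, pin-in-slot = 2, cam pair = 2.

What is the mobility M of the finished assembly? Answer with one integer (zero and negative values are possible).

ground; <1,0,0>
#1 <2,0,0>
#2 <3,0,0>
R:0↔1 J1 <3,1,0>
#3 <4,1,0>
#4 <5,1,0>
C:1↔4 J2 <5,1,1>
P:3↔0 J1 <5,2,1>
#5 <6,2,1>
PS:3↔1 J2 <6,2,2>
R:4↔5 J1 <6,3,2>
P:2↔0 J1 <6,4,2>
R:2↔5 J1 <6,5,2>
PS:3↔4 J2 <6,5,3>
R:5↔1 J1 <6,6,3>
P:0↔5 J1 <6,7,3>
3×5 − 2×7 − 1×3 = -2

M = -2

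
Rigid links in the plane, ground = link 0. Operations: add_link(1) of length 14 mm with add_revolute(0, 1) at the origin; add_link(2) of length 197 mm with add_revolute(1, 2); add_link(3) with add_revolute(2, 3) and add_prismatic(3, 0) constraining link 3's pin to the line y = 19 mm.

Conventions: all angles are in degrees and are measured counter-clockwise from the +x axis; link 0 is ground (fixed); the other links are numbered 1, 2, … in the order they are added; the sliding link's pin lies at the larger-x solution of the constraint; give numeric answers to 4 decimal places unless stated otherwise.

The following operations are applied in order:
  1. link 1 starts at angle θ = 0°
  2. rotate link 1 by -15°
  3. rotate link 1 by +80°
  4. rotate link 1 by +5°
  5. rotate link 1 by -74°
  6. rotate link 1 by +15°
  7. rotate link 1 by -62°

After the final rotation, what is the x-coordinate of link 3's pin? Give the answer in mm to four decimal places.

geometry: r = 14 mm, L = 197 mm, e = 19 mm; θ starts at 0°
rotate link 1 by -15°: θ ← 0° -15° = -15°
rotate link 1 by +80°: θ ← -15° +80° = 65°
rotate link 1 by +5°: θ ← 65° +5° = 70°
rotate link 1 by -74°: θ ← 70° -74° = -4°
rotate link 1 by +15°: θ ← -4° +15° = 11°
rotate link 1 by -62°: θ ← 11° -62° = -51°
crank pin P = (r cos θ, r sin θ) = (8.810485, -10.880043)
h = r sin θ − e = -10.880043 − 19 = -29.880043
x = r cos θ + √(L² − h²) = 8.810485 + 194.720782 = 203.531268

203.5313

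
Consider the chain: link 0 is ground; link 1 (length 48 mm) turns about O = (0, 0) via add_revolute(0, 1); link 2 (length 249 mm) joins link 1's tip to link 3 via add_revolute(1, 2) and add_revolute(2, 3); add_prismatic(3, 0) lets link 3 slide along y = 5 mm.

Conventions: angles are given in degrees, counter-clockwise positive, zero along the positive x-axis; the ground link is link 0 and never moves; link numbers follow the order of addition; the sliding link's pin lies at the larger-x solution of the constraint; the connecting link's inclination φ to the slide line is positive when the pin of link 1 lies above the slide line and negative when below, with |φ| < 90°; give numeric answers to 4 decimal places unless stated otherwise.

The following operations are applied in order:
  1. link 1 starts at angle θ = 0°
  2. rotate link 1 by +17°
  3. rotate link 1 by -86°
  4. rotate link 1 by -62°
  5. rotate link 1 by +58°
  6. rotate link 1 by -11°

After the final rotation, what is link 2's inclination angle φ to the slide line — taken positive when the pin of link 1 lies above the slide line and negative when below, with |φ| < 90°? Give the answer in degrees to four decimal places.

geometry: r = 48 mm, L = 249 mm, e = 5 mm; θ starts at 0°
rotate link 1 by +17°: θ ← 0° +17° = 17°
rotate link 1 by -86°: θ ← 17° -86° = -69°
rotate link 1 by -62°: θ ← -69° -62° = -131°
rotate link 1 by +58°: θ ← -131° +58° = -73°
rotate link 1 by -11°: θ ← -73° -11° = -84°
h = r sin θ − e = -47.737051 − 5 = -52.737051
sin φ = h / L = -52.737051 / 249 = -0.21179539
φ = arcsin(-0.21179539) = -12.227587°

-12.2276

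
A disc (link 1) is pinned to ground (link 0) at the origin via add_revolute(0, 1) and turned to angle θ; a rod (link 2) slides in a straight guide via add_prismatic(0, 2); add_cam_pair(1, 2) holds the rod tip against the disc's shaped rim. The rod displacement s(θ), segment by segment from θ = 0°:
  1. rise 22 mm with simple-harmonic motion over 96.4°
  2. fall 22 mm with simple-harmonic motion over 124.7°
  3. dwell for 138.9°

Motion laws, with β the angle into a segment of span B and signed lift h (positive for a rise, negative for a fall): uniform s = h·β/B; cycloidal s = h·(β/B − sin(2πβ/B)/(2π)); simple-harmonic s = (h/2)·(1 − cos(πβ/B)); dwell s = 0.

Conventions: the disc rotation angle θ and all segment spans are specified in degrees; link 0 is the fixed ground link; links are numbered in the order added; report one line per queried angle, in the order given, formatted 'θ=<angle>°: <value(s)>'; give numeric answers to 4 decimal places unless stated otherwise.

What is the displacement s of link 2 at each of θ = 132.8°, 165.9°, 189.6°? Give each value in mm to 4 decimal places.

segment 1 (0° to 96.4°, simple-harmonic, h = 22) is passed completely: s = 0.0000 + (22) = 22.0000
θ = 132.8° falls in segment 2 (96.4° to 221.1°, simple-harmonic, h = -22): β = 132.8 − 96.4 = 36.4°, B = 124.7°; Δs = -22/2·(1 − cos(π·0.2919)) = -4.3100; s = 22.0000 − 4.3100 = 17.6900
θ = 165.9° falls in segment 2 (96.4° to 221.1°, simple-harmonic, h = -22): β = 165.9 − 96.4 = 69.5°, B = 124.7°; Δs = -22/2·(1 − cos(π·0.5573)) = -12.9707; s = 22.0000 − 12.9707 = 9.0293
θ = 189.6° falls in segment 2 (96.4° to 221.1°, simple-harmonic, h = -22): β = 189.6 − 96.4 = 93.2°, B = 124.7°; Δs = -22/2·(1 − cos(π·0.7474)) = -18.7142; s = 22.0000 − 18.7142 = 3.2858

θ=132.8°: 17.6900
θ=165.9°: 9.0293
θ=189.6°: 3.2858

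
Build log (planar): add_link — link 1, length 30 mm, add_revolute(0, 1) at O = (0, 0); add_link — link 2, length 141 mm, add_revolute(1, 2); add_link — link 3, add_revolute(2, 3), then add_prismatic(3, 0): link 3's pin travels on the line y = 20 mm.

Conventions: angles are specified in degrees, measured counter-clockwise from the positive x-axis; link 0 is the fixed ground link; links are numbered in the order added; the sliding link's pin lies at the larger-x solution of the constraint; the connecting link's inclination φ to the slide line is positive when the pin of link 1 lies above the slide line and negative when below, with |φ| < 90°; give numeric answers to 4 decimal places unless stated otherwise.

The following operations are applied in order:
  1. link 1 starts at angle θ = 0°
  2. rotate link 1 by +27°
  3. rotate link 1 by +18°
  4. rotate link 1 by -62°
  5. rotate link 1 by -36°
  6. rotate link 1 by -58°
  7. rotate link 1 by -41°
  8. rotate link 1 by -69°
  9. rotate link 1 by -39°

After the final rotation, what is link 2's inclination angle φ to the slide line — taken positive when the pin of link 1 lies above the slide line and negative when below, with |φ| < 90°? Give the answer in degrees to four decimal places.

geometry: r = 30 mm, L = 141 mm, e = 20 mm; θ starts at 0°
rotate link 1 by +27°: θ ← 0° +27° = 27°
rotate link 1 by +18°: θ ← 27° +18° = 45°
rotate link 1 by -62°: θ ← 45° -62° = -17°
rotate link 1 by -36°: θ ← -17° -36° = -53°
rotate link 1 by -58°: θ ← -53° -58° = -111°
rotate link 1 by -41°: θ ← -111° -41° = -152°
rotate link 1 by -69°: θ ← -152° -69° = -221°
rotate link 1 by -39°: θ ← -221° -39° = -260°
h = r sin θ − e = 29.544233 − 20 = 9.544233
sin φ = h / L = 9.544233 / 141 = 0.06768959
φ = arcsin(0.06768959) = 3.881296°

3.8813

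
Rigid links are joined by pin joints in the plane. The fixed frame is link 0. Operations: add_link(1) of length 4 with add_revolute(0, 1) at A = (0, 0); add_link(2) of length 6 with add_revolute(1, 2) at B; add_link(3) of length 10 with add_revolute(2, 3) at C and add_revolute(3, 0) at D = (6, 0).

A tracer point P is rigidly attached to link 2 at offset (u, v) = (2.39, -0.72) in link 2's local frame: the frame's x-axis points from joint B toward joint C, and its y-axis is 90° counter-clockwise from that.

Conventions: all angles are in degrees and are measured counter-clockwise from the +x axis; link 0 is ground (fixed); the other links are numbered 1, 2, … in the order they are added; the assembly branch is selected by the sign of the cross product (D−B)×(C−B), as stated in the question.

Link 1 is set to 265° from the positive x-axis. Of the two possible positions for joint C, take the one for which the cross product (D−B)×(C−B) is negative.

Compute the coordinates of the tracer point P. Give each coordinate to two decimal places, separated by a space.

A=(0,0), D=(6.00,0)
B = A + 4.00·(cos265°, sin265°) = (-0.3486, -3.9848)
|BD| = 7.4956
circle(B,6.00) ∩ circle(D,10.00): a=-0.5214, h=5.9773
  candidates: C₊=(-3.9679,0.8007) cross=44.803; C₋=(2.3874,-9.3246) cross=-44.803
  branch - wants cross < 0 → take C=(2.3874,-9.3246) (cross=-44.803)
ex = (C−B)/|BC| = (0.4560,-0.8900); ey = (0.8900,0.4560)
P = B + 2.39·ex + -0.72·ey = (0.1004,-6.4401)

0.10 -6.44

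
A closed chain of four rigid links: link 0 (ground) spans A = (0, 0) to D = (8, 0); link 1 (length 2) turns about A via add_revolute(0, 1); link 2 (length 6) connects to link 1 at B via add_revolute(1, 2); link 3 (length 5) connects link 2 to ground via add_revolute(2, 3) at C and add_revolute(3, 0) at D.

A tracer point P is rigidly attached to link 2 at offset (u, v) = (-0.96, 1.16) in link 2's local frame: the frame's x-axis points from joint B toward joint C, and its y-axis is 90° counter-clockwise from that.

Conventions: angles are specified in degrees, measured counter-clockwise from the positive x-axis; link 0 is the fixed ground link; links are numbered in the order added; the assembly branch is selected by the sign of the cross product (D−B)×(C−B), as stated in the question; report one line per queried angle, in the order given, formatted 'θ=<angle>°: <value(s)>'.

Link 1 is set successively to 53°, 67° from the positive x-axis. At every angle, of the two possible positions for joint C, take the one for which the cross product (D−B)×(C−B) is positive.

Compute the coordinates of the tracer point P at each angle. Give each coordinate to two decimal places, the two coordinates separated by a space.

A=(0,0), D=(8.00,0)
θ=53°: B = A + 2.00·(cos53°, sin53°) = (1.2036, 1.5973)
θ=53°: |BD| = 6.9815
θ=53°: circle(B,6.00) ∩ circle(D,5.00): a=4.2786, h=4.2064
θ=53°:   candidates: C₊=(6.3311,4.7132) cross=29.367; C₋=(4.4063,-3.4764) cross=-29.367
θ=53°:   branch + wants cross > 0 → take C=(6.3311,4.7132) (cross=29.367)
θ=53°: ex = (C−B)/|BC| = (0.8546,0.5193); ey = (-0.5193,0.8546)
θ=53°: P = B + -0.96·ex + 1.16·ey = (-0.2192,2.0900)
θ=67°: B = A + 2.00·(cos67°, sin67°) = (0.7815, 1.8410)
θ=67°: |BD| = 7.4496
θ=67°: circle(B,6.00) ∩ circle(D,5.00): a=4.4631, h=4.0101
θ=67°:   candidates: C₊=(6.0971,4.6238) cross=29.874; C₋=(4.1151,-3.1477) cross=-29.874
θ=67°:   branch + wants cross > 0 → take C=(6.0971,4.6238) (cross=29.874)
θ=67°: ex = (C−B)/|BC| = (0.8859,0.4638); ey = (-0.4638,0.8859)
θ=67°: P = B + -0.96·ex + 1.16·ey = (-0.6070,2.4235)

θ=53°: -0.22 2.09
θ=67°: -0.61 2.42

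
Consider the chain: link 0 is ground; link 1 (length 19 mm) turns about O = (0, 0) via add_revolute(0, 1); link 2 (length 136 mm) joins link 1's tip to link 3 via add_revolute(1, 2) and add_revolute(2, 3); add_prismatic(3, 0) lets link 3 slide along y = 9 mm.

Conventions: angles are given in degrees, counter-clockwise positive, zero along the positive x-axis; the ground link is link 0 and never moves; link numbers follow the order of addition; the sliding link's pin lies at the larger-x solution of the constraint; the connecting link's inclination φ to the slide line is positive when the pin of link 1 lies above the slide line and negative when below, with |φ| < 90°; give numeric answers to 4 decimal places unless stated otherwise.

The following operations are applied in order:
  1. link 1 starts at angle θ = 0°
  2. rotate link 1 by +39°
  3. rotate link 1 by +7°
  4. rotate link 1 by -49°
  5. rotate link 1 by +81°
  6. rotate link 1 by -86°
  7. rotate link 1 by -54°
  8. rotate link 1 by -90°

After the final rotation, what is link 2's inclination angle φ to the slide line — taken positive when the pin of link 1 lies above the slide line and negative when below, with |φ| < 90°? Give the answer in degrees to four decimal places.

geometry: r = 19 mm, L = 136 mm, e = 9 mm; θ starts at 0°
rotate link 1 by +39°: θ ← 0° +39° = 39°
rotate link 1 by +7°: θ ← 39° +7° = 46°
rotate link 1 by -49°: θ ← 46° -49° = -3°
rotate link 1 by +81°: θ ← -3° +81° = 78°
rotate link 1 by -86°: θ ← 78° -86° = -8°
rotate link 1 by -54°: θ ← -8° -54° = -62°
rotate link 1 by -90°: θ ← -62° -90° = -152°
h = r sin θ − e = -8.919960 − 9 = -17.919960
sin φ = h / L = -17.919960 / 136 = -0.13176441
φ = arcsin(-0.13176441) = -7.571563°

-7.5716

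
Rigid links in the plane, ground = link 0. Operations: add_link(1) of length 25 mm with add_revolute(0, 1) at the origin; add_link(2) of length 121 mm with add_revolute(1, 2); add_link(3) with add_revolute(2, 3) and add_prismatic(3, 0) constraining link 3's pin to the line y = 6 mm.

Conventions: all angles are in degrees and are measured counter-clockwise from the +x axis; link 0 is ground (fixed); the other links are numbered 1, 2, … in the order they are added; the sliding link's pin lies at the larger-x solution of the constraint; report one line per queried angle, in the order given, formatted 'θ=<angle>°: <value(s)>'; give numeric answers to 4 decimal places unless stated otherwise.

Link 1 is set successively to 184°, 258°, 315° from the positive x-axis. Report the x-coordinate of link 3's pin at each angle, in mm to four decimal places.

geometry: r = 25 mm, L = 121 mm, e = 6 mm
θ=184°: crank pin P = (r cos θ, r sin θ) = (-24.939101, -1.743912)
θ=184°: h = r sin θ − e = -1.743912 − 6 = -7.743912
θ=184°: x = r cos θ + √(L² − h²) = -24.939101 + 120.751943 = 95.812842
θ=258°: crank pin P = (r cos θ, r sin θ) = (-5.197792, -24.453690)
θ=258°: h = r sin θ − e = -24.453690 − 6 = -30.453690
θ=258°: x = r cos θ + √(L² − h²) = -5.197792 + 117.104965 = 111.907172
θ=315°: crank pin P = (r cos θ, r sin θ) = (17.677670, -17.677670)
θ=315°: h = r sin θ − e = -17.677670 − 6 = -23.677670
θ=315°: x = r cos θ + √(L² − h²) = 17.677670 + 118.660726 = 136.338396

θ=184°: 95.8128
θ=258°: 111.9072
θ=315°: 136.3384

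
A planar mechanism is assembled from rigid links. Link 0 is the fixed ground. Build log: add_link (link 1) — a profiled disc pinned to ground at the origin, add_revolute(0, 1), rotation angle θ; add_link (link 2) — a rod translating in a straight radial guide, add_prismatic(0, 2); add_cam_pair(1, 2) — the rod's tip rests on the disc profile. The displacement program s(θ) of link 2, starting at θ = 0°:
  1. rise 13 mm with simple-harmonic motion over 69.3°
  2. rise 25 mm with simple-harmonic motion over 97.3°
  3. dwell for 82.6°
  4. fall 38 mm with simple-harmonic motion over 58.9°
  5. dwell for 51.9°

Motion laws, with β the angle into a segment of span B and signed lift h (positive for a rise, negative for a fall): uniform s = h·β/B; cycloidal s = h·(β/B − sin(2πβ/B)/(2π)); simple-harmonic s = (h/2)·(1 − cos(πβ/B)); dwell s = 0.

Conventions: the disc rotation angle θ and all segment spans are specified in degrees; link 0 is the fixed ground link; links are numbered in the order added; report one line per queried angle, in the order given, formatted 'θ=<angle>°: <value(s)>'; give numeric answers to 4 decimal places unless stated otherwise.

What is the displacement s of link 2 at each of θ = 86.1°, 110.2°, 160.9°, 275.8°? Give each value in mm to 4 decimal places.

seg 1 [0°–69.3°] simple-harmonic, h=13: full span → s += 13 → s = 13.0000
seg 2 [69.3°–166.6°] simple-harmonic, h=25: θ=86.1° here. β=16.8, B=97.3. 25/2·(1 − cos(π·0.1727)) = 1.7943 → s = 14.7943
seg 2 [69.3°–166.6°] simple-harmonic, h=25: θ=110.2° here. β=40.9, B=97.3. 25/2·(1 − cos(π·0.4203)) = 9.4047 → s = 22.4047
seg 2 [69.3°–166.6°] simple-harmonic, h=25: θ=160.9° here. β=91.6, B=97.3. 25/2·(1 − cos(π·0.9414)) = 24.7889 → s = 37.7889
seg 2 [69.3°–166.6°] simple-harmonic, h=25: full span → s += 25 → s = 38.0000
seg 3 [166.6°–249.2°] dwell: s stays 38.0000
seg 4 [249.2°–308.1°] simple-harmonic, h=-38: θ=275.8° here. β=26.6, B=58.9. -38/2·(1 − cos(π·0.4516)) = -16.1229 → s = 21.8771

θ=86.1°: 14.7943
θ=110.2°: 22.4047
θ=160.9°: 37.7889
θ=275.8°: 21.8771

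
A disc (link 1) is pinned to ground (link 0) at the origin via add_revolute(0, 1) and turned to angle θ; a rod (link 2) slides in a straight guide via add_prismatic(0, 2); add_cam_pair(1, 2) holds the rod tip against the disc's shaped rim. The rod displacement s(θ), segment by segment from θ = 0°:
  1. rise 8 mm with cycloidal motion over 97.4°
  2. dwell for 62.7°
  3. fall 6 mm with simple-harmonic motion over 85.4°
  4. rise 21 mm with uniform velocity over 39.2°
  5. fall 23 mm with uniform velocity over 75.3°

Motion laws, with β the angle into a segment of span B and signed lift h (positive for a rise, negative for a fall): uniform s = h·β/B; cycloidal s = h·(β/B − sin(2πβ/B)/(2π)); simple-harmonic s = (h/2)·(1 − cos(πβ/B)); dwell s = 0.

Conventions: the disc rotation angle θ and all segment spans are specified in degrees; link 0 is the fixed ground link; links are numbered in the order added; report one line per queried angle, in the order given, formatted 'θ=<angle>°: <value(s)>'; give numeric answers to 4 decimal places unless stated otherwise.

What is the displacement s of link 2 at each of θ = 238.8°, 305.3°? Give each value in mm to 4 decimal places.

segment 1 (0° to 97.4°, cycloidal, h = 8) is passed completely: s = 0.0000 + (8) = 8.0000
segment 2 (97.4° to 160.1°, dwell): s unchanged at 8.0000
θ = 238.8° falls in segment 3 (160.1° to 245.5°, simple-harmonic, h = -6): β = 238.8 − 160.1 = 78.7°, B = 85.4°; Δs = -6/2·(1 − cos(π·0.9215)) = -5.9093; s = 8.0000 − 5.9093 = 2.0907
segment 3 (160.1° to 245.5°, simple-harmonic, h = -6) is passed completely: s = 8.0000 + (-6) = 2.0000
segment 4 (245.5° to 284.7°, uniform, h = 21) is passed completely: s = 2.0000 + (21) = 23.0000
θ = 305.3° falls in segment 5 (284.7° to 360°, uniform, h = -23): β = 305.3 − 284.7 = 20.6°, B = 75.3°; Δs = -23·20.6/75.3 = -6.2922; s = 23.0000 − 6.2922 = 16.7078

θ=238.8°: 2.0907
θ=305.3°: 16.7078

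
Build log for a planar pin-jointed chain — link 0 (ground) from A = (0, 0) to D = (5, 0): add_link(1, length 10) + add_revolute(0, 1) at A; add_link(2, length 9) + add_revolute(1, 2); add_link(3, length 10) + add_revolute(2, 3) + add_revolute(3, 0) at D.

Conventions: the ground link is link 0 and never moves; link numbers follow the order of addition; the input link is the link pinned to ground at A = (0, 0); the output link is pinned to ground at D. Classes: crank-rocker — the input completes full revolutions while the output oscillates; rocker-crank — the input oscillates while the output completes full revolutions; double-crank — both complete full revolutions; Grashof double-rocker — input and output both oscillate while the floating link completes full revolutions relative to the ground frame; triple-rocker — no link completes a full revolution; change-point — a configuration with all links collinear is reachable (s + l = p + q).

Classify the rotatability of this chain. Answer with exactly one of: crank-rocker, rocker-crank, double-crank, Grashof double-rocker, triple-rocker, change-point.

lengths: ground=5, input=10, coupler=9, output=10
sorted: s=5 (shortest), l=10 (longest), p+q=19
s + l = 15 vs p + q = 19
s + l < p + q (Grashof) with shortest = ground link → double-crank

double-crank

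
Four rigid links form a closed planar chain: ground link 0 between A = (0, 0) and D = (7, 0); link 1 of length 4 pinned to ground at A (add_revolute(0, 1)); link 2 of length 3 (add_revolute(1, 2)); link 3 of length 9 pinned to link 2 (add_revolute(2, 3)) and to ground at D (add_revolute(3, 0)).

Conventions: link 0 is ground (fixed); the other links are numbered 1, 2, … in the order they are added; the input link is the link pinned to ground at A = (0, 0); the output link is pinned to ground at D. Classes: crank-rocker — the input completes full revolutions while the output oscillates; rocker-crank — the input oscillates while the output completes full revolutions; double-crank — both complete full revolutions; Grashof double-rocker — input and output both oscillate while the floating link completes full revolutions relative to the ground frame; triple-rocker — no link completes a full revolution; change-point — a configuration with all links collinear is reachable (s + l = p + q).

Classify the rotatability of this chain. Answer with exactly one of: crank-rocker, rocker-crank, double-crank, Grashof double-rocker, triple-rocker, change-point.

lengths: ground=7, input=4, coupler=3, output=9
sorted: s=3 (shortest), l=9 (longest), p+q=11
s + l = 12 vs p + q = 11
s + l > p + q → non-Grashof → no link fully rotates → triple-rocker

triple-rocker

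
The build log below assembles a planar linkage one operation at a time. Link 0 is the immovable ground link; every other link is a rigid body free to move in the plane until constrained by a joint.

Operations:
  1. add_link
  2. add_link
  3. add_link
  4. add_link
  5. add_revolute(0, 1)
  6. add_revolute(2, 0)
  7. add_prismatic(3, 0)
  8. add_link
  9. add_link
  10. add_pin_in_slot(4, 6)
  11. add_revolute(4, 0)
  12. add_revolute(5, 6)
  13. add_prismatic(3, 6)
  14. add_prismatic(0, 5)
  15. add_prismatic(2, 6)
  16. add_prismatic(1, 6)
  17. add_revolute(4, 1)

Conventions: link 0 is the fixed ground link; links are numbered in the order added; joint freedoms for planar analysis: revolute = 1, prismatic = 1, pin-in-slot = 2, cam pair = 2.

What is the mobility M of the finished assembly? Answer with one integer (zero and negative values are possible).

L=1 J1=0 J2=0
add link → L=2 J1=0 J2=0
add link → L=3 J1=0 J2=0
add link → L=4 J1=0 J2=0
add link → L=5 J1=0 J2=0
R@0,1 dof=1 J1 → L=5 J1=1 J2=0
R@2,0 dof=1 J1 → L=5 J1=2 J2=0
P@3,0 dof=1 J1 → L=5 J1=3 J2=0
add link → L=6 J1=3 J2=0
add link → L=7 J1=3 J2=0
PS@4,6 dof=2 J2 → L=7 J1=3 J2=1
R@4,0 dof=1 J1 → L=7 J1=4 J2=1
R@5,6 dof=1 J1 → L=7 J1=5 J2=1
P@3,6 dof=1 J1 → L=7 J1=6 J2=1
P@0,5 dof=1 J1 → L=7 J1=7 J2=1
P@2,6 dof=1 J1 → L=7 J1=8 J2=1
P@1,6 dof=1 J1 → L=7 J1=9 J2=1
R@4,1 dof=1 J1 → L=7 J1=10 J2=1
M=3(L−1)−2J1−J2=3·6−2·10−1=-3

M = -3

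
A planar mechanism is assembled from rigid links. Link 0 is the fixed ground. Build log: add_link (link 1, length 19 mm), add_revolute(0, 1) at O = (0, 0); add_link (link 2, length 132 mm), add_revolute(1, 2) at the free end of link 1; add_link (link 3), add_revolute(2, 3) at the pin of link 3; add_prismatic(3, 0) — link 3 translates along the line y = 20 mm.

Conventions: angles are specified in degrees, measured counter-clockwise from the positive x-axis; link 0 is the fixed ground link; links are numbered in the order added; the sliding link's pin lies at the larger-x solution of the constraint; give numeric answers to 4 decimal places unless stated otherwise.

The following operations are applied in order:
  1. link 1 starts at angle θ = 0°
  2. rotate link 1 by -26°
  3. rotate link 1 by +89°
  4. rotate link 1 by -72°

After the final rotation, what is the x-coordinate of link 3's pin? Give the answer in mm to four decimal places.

geometry: r = 19 mm, L = 132 mm, e = 20 mm; θ starts at 0°
rotate link 1 by -26°: θ ← 0° -26° = -26°
rotate link 1 by +89°: θ ← -26° +89° = 63°
rotate link 1 by -72°: θ ← 63° -72° = -9°
crank pin P = (r cos θ, r sin θ) = (18.766078, -2.972255)
h = r sin θ − e = -2.972255 − 20 = -22.972255
x = r cos θ + √(L² − h²) = 18.766078 + 129.985674 = 148.751753

148.7518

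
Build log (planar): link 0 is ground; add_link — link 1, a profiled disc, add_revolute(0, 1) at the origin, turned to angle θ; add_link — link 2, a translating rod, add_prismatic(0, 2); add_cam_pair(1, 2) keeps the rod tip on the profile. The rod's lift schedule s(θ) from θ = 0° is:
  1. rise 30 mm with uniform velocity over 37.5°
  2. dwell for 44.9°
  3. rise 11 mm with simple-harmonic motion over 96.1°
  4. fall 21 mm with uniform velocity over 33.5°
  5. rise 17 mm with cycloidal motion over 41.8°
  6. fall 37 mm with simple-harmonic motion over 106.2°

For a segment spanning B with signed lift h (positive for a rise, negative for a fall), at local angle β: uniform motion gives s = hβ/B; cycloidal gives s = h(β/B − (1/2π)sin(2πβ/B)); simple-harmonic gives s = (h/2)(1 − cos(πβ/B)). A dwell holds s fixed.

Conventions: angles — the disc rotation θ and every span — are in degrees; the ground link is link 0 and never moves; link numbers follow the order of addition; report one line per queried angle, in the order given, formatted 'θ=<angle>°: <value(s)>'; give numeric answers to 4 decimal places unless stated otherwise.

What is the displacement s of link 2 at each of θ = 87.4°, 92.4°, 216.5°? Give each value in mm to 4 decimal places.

seg 1 [0°–37.5°] uniform, h=30: full span → s += 30 → s = 30.0000
seg 2 [37.5°–82.4°] dwell: s stays 30.0000
seg 3 [82.4°–178.5°] simple-harmonic, h=11: θ=87.4° here. β=5, B=96.1. 11/2·(1 − cos(π·0.0520)) = 0.0733 → s = 30.0733
seg 3 [82.4°–178.5°] simple-harmonic, h=11: θ=92.4° here. β=10, B=96.1. 11/2·(1 − cos(π·0.1041)) = 0.2913 → s = 30.2913
seg 3 [82.4°–178.5°] simple-harmonic, h=11: full span → s += 11 → s = 41.0000
seg 4 [178.5°–212°] uniform, h=-21: full span → s += -21 → s = 20.0000
seg 5 [212°–253.8°] cycloidal, h=17: θ=216.5° here. β=4.5, B=41.8. 17·(0.1077 − sin(2π·0.1077)/(2π)) = 0.1364 → s = 20.1364

θ=87.4°: 30.0733
θ=92.4°: 30.2913
θ=216.5°: 20.1364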